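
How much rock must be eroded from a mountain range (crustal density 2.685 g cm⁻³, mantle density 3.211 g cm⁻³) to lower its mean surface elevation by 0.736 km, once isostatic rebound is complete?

Net drop Δ = e − u = e − e ρ_c/ρ_m = e (ρ_m − ρ_c)/ρ_m.
e = Δ ρ_m/(ρ_m − ρ_c) = 0.736 km × 3.211/0.526 = 4.49 km.

4.49 km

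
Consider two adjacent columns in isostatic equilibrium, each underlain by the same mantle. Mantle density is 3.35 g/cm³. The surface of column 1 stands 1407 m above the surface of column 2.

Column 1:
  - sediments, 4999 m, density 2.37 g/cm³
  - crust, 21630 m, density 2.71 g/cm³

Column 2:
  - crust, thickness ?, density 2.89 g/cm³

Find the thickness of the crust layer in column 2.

30500 m

Take the compensation level at the base of the deeper column (depth z_c below the surface of column 1) and equate Σ ρ_i t_i down to z_c; mantle fills any gap and the z_c terms cancel.
Column 1: 4999×2.37 + 21630×2.71 + (z_c − 26629)×3.35
Column 2: 1407×0 + x×2.89 + (z_c − 1407 − 0 − x)×3.35
The z_c×3.35 term appears on both sides and cancels. Collect the known terms of each column as K = Σ(ρt)_known − 3.35 × (depth of known layers): K_1 = 70464.93 − 3.35×26629 = −18742.22; K_2 = 0 − 3.35×(1407 + 0) = −4713.45.
Balance: K_1 = K_2 − x×(3.35 − 2.89), so x = (K_2 − K_1)/(3.35 − 2.89) = 14028.8/0.46 = 30500 m.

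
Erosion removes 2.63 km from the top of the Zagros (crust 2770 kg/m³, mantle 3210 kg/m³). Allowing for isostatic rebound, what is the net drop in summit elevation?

Rebound u = e ρ_c/ρ_m = 2.63 km × 2770/3210 = 2.27 km.
Net surface drop = e − u = 2.63 km − 2.27 km = e (ρ_m − ρ_c)/ρ_m = 0.36 km.

0.36 km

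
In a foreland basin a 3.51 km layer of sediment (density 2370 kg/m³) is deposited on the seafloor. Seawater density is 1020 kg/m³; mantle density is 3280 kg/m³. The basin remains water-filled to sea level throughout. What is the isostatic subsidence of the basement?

Submarine loading: the sediment displaces seawater, and the subsidence is in turn flooded, so s (ρ_m − ρ_w) = t (ρ_sed − ρ_w).
s = 3.51 km × (2370 − 1020) / (3280 − 1020) = 2.1 km.

2.1 km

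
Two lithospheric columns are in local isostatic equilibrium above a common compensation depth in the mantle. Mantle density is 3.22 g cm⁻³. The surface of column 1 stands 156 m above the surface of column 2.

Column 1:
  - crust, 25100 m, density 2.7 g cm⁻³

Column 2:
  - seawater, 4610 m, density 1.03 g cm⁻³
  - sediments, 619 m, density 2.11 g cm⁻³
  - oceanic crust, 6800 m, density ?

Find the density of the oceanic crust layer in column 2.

2.96 g cm⁻³

Take the compensation level at the base of the deeper column (depth z_c below the surface of column 1) and equate Σ ρ_i t_i down to z_c; mantle fills any gap and the z_c terms cancel.
Column 1: 25100×2.7 + (z_c − 25100)×3.22
Column 2: 156×0 + 4610×1.03 + 619×2.11 + 6800×ρ + (z_c − 156 − 12029)×3.22
The z_c×3.22 term appears on both sides and cancels. Collect the known terms of each column as K = Σ(ρt)_known − 3.22 × (depth of known layers): K_1 = 67770 − 3.22×25100 = −13052; K_2 = 6054.39 − 3.22×(156 + 12029) = −33181.31.
Balance: K_1 = K_2 + 6800×ρ, so ρ = (K_1 − K_2)/6800 = 20129.3/6800 = 2.96 g cm⁻³.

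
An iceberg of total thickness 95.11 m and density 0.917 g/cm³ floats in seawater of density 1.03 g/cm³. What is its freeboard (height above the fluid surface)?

10.4 m

Floating equilibrium: submerged depth d = t ρ_obj/ρ_fluid = 95.11 m × 0.917/1.03 = 84.68 m.
Freeboard = t − d = 95.11 m − 84.68 m = 10.4 m.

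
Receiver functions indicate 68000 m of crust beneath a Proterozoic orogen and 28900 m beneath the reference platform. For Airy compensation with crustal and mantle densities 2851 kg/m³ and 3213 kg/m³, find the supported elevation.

4410 m

Excess crust Δ = 68000 m − 28900 m = 39100 m, split between elevation h and root r with h + r = Δ.
Airy balance ρ_c h = (ρ_m − ρ_c) r gives r = h ρ_c/(ρ_m − ρ_c), so h (1 + ρ_c/(ρ_m − ρ_c)) = Δ, i.e. h = Δ (ρ_m − ρ_c)/ρ_m.
h = 39100 m × 362/3213 = 4410 m.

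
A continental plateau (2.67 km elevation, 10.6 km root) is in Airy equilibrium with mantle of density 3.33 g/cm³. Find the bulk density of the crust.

ρ_c h = (ρ_m − ρ_c) r → ρ_c (h + r) = ρ_m r → ρ_c = ρ_m r / (h + r).
ρ_c = 3.33 × 10.6 km / (2.67 km + 10.6 km) = 2.66 g/cm³.

2.66 g/cm³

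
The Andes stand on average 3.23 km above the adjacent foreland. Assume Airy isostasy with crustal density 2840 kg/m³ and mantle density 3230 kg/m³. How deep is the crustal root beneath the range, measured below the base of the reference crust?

Equating mass per unit area of the two columns: the weight of the topography is balanced by the buoyancy of the root, ρ_c h = (ρ_m − ρ_c) r.
r = h · ρ_c / (ρ_m − ρ_c) = 3.23 km × 2840 / (3230 − 2840) = 23.5 km.

23.5 km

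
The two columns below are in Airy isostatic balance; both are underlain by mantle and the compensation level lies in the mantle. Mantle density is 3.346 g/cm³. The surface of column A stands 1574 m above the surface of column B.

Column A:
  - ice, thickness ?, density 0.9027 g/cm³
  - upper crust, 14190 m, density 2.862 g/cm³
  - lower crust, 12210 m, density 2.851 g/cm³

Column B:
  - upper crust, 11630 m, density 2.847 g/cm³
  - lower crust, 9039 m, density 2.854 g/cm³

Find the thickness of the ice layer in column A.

1070 m

Take the compensation level at the base of the deeper column (depth z_c below the surface of column A) and equate Σ ρ_i t_i down to z_c; mantle fills any gap and the z_c terms cancel.
Column A: x×0.9027 + 14190×2.862 + 12210×2.851 + (z_c − 26400 − x)×3.346
Column B: 1574×0 + 11630×2.847 + 9039×2.854 + (z_c − 1574 − 20669)×3.346
The z_c×3.346 term appears on both sides and cancels. Collect the known terms of each column as K = Σ(ρt)_known − 3.346 × (depth of known layers): K_A = 75422.49 − 3.346×26400 = −12911.91; K_B = 58907.916 − 3.346×(1574 + 20669) = −15517.162.
Balance: K_A − x×(3.346 − 0.9027) = K_B, so x = (K_A − K_B)/(3.346 − 0.9027) = 2605.25/2.4433 = 1070 m.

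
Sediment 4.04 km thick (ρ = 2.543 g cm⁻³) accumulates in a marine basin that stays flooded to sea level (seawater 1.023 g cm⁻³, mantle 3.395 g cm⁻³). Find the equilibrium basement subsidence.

2.59 km

Submarine loading: the sediment displaces seawater, and the subsidence is in turn flooded, so s (ρ_m − ρ_w) = t (ρ_sed − ρ_w).
s = 4.04 km × (2.543 − 1.023) / (3.395 − 1.023) = 2.59 km.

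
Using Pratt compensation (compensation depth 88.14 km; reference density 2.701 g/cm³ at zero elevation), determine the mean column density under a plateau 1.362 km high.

Pratt balance: ρ_ref D = ρ (D + h).
ρ = ρ_ref D/(D + h) = 2.701 × 88.14 km/(88.14 km + 1.362 km) = 2.66 g/cm³.

2.66 g/cm³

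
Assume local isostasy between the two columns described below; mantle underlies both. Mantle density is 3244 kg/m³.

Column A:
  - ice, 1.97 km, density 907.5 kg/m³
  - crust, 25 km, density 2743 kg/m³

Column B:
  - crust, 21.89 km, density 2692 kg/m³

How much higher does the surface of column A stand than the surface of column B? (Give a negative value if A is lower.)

1.56 km

For any compensation level in the mantle, the mantle terms cancel and isostasy reduces to e = (Σt_A − Σt_B) − (Σ(ρt)_A − Σ(ρt)_B) / ρ_m.
Σt_A = 26.97 km; Σt_B = 21.89 km; Σ(ρt)_A = 70362.775; Σ(ρt)_B = 58927.88 (in km·kg/m³).
e = (26.97 − 21.89) − (70362.775 − 58927.88) / 3244 = 1.56 km.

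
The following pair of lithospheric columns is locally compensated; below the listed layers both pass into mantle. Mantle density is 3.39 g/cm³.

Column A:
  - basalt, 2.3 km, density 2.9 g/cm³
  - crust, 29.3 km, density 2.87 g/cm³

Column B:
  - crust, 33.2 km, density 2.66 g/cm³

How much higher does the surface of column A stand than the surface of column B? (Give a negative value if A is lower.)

−2.32 km

For any compensation level in the mantle, the mantle terms cancel and isostasy reduces to e = (Σt_A − Σt_B) − (Σ(ρt)_A − Σ(ρt)_B) / ρ_m.
Σt_A = 31.6 km; Σt_B = 33.2 km; Σ(ρt)_A = 90.761; Σ(ρt)_B = 88.312 (in km·g/cm³).
e = (31.6 − 33.2) − (90.761 − 88.312) / 3.39 = −2.32 km.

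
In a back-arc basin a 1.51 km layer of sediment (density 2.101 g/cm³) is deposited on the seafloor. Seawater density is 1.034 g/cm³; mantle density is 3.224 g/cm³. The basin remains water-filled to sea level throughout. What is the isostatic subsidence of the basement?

Submarine loading: the sediment displaces seawater, and the subsidence is in turn flooded, so s (ρ_m − ρ_w) = t (ρ_sed − ρ_w).
s = 1.51 km × (2.101 − 1.034) / (3.224 − 1.034) = 0.736 km.

0.736 km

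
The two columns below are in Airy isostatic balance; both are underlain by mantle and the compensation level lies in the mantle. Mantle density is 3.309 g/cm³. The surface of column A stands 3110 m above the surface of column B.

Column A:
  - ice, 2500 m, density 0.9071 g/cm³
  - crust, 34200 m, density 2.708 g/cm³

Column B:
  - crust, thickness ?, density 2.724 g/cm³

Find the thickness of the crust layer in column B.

Take the compensation level at the base of the deeper column (depth z_c below the surface of column A) and equate Σ ρ_i t_i down to z_c; mantle fills any gap and the z_c terms cancel.
Column A: 2500×0.9071 + 34200×2.708 + (z_c − 36700)×3.309
Column B: 3110×0 + x×2.724 + (z_c − 3110 − 0 − x)×3.309
The z_c×3.309 term appears on both sides and cancels. Collect the known terms of each column as K = Σ(ρt)_known − 3.309 × (depth of known layers): K_A = 94881.35 − 3.309×36700 = −26558.95; K_B = 0 − 3.309×(3110 + 0) = −10290.99.
Balance: K_A = K_B − x×(3.309 − 2.724), so x = (K_B − K_A)/(3.309 − 2.724) = 16268/0.585 = 27800 m.

27800 m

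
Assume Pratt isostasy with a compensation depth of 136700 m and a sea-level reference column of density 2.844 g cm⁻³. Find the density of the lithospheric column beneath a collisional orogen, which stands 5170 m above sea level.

2.74 g cm⁻³

Pratt balance: ρ_ref D = ρ (D + h).
ρ = ρ_ref D/(D + h) = 2.844 × 136700 m/(136700 m + 5170 m) = 2.74 g cm⁻³.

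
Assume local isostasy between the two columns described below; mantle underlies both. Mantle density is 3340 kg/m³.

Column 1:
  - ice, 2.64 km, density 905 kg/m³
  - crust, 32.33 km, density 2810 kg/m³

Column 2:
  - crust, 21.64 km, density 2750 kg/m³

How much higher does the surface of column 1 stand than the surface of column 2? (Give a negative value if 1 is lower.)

3.23 km

For any compensation level in the mantle, the mantle terms cancel and isostasy reduces to e = (Σt_1 − Σt_2) − (Σ(ρt)_1 − Σ(ρt)_2) / ρ_m.
Σt_1 = 34.97 km; Σt_2 = 21.64 km; Σ(ρt)_1 = 93236.5; Σ(ρt)_2 = 59510 (in km·kg/m³).
e = (34.97 − 21.64) − (93236.5 − 59510) / 3340 = 3.23 km.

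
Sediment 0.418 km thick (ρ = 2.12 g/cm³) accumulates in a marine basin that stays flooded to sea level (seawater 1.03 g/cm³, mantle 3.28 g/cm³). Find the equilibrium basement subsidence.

0.202 km

Submarine loading: the sediment displaces seawater, and the subsidence is in turn flooded, so s (ρ_m − ρ_w) = t (ρ_sed − ρ_w).
s = 0.418 km × (2.12 − 1.03) / (3.28 − 1.03) = 0.202 km.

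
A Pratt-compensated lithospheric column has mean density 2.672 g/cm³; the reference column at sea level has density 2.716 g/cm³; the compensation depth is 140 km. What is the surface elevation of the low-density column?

ρ_ref D = ρ (D + h) → h = D (ρ_ref − ρ)/ρ.
h = 140 km × (2.716 − 2.672)/2.672 = 2.31 km.

2.31 km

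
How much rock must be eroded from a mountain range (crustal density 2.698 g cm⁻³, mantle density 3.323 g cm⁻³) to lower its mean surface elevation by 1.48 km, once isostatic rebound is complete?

7.87 km

Net drop Δ = e − u = e − e ρ_c/ρ_m = e (ρ_m − ρ_c)/ρ_m.
e = Δ ρ_m/(ρ_m − ρ_c) = 1.48 km × 3.323/0.625 = 7.87 km.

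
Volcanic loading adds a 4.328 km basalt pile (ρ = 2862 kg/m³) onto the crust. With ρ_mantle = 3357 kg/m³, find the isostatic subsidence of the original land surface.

Subaerial loading: s = t ρ_load / ρ_m.
s = 4.328 km × 2862/3357 = 3.69 km.

3.69 km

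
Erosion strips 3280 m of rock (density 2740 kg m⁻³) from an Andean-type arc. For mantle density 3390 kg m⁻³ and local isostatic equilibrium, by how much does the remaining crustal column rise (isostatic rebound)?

2650 m

Unloading: uplift u = e ρ_c/ρ_m = 3280 m × 2740/3390 = 2650 m.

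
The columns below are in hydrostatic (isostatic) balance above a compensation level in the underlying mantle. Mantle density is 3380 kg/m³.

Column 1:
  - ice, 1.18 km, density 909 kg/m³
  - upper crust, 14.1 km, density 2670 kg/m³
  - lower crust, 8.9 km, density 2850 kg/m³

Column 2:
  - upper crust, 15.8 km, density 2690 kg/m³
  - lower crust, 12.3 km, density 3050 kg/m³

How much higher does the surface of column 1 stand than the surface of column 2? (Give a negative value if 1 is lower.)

For any compensation level in the mantle, the mantle terms cancel and isostasy reduces to e = (Σt_1 − Σt_2) − (Σ(ρt)_1 − Σ(ρt)_2) / ρ_m.
Σt_1 = 24.18 km; Σt_2 = 28.1 km; Σ(ρt)_1 = 64084.62; Σ(ρt)_2 = 80017 (in km·kg/m³).
e = (24.18 − 28.1) − (64084.62 − 80017) / 3380 = 0.794 km.

0.794 km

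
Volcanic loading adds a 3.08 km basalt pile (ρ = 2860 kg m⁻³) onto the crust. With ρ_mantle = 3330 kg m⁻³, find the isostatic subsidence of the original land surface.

Subaerial loading: s = t ρ_load / ρ_m.
s = 3.08 km × 2860/3330 = 2.65 km.

2.65 km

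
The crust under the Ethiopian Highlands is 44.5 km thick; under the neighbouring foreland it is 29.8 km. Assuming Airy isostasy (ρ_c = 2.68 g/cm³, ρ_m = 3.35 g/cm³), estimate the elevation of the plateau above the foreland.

2.94 km

Excess crust Δ = 44.5 km − 29.8 km = 14.7 km, split between elevation h and root r with h + r = Δ.
Airy balance ρ_c h = (ρ_m − ρ_c) r gives r = h ρ_c/(ρ_m − ρ_c), so h (1 + ρ_c/(ρ_m − ρ_c)) = Δ, i.e. h = Δ (ρ_m − ρ_c)/ρ_m.
h = 14.7 km × 0.67/3.35 = 2.94 km.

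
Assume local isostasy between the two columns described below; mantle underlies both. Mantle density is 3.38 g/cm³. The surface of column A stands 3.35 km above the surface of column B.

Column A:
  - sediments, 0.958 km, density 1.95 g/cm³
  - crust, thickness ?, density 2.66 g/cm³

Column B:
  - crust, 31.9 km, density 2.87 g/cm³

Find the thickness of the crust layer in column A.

36.4 km

Take the compensation level at the base of the deeper column (depth z_c below the surface of column A) and equate Σ ρ_i t_i down to z_c; mantle fills any gap and the z_c terms cancel.
Column A: 0.958×1.95 + x×2.66 + (z_c − 0.958 − x)×3.38
Column B: 3.35×0 + 31.9×2.87 + (z_c − 3.35 − 31.9)×3.38
The z_c×3.38 term appears on both sides and cancels. Collect the known terms of each column as K = Σ(ρt)_known − 3.38 × (depth of known layers): K_A = 1.8681 − 3.38×0.958 = −1.36994; K_B = 91.553 − 3.38×(3.35 + 31.9) = −27.592.
Balance: K_A − x×(3.38 − 2.66) = K_B, so x = (K_A − K_B)/(3.38 − 2.66) = 26.2221/0.72 = 36.4 km.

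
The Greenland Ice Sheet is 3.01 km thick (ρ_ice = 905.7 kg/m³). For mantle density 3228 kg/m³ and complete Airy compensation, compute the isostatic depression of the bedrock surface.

0.845 km

Balancing pressure at the compensation depth: the ice load ρ_ice t is balanced by mantle displaced below, ρ_m s.
s = t ρ_ice / ρ_m = 3.01 km × 905.7/3228 = 0.845 km.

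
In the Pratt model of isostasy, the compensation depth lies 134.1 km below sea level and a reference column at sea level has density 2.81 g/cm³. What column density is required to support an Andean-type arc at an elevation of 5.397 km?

Pratt balance: ρ_ref D = ρ (D + h).
ρ = ρ_ref D/(D + h) = 2.81 × 134.1 km/(134.1 km + 5.397 km) = 2.7 g/cm³.

2.7 g/cm³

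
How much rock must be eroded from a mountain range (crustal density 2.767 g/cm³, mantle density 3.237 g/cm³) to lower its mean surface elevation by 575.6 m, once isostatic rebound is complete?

Net drop Δ = e − u = e − e ρ_c/ρ_m = e (ρ_m − ρ_c)/ρ_m.
e = Δ ρ_m/(ρ_m − ρ_c) = 575.6 m × 3.237/0.47 = 3960 m.

3960 m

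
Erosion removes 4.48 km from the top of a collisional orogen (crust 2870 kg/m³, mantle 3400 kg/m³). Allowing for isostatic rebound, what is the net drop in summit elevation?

Rebound u = e ρ_c/ρ_m = 4.48 km × 2870/3400 = 3.782 km.
Net surface drop = e − u = 4.48 km − 3.782 km = e (ρ_m − ρ_c)/ρ_m = 0.698 km.

0.698 km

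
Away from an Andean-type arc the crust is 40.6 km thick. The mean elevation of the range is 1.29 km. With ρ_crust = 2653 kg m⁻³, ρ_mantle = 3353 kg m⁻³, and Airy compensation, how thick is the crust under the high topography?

Root depth r = h ρ_c / (ρ_m − ρ_c) = 1.29 km × 2653 / 700 = 4.889 km.
Total thickness = T + h + r = 40.6 km + 1.29 km + 4.889 km = 46.8 km.

46.8 km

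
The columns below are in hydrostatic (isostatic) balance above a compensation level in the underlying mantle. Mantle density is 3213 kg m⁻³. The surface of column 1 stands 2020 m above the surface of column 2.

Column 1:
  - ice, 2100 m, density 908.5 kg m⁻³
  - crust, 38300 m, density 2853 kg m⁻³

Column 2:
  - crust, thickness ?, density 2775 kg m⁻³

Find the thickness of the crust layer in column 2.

Take the compensation level at the base of the deeper column (depth z_c below the surface of column 1) and equate Σ ρ_i t_i down to z_c; mantle fills any gap and the z_c terms cancel.
Column 1: 2100×908.5 + 38300×2853 + (z_c − 40400)×3213
Column 2: 2020×0 + x×2775 + (z_c − 2020 − 0 − x)×3213
The z_c×3213 term appears on both sides and cancels. Collect the known terms of each column as K = Σ(ρt)_known − 3213 × (depth of known layers): K_1 = 111177750 − 3213×40400 = −18627450; K_2 = 0 − 3213×(2020 + 0) = −6490260.
Balance: K_1 = K_2 − x×(3213 − 2775), so x = (K_2 − K_1)/(3213 − 2775) = 12137200/438 = 27700 m.

27700 m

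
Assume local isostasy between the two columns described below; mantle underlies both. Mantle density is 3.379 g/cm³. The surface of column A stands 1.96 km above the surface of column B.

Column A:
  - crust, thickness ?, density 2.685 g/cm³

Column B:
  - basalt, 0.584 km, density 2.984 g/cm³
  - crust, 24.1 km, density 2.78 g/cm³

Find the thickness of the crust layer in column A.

30.7 km

Take the compensation level at the base of the deeper column (depth z_c below the surface of column A) and equate Σ ρ_i t_i down to z_c; mantle fills any gap and the z_c terms cancel.
Column A: x×2.685 + (z_c − 0 − x)×3.379
Column B: 1.96×0 + 0.584×2.984 + 24.1×2.78 + (z_c − 1.96 − 24.684)×3.379
The z_c×3.379 term appears on both sides and cancels. Collect the known terms of each column as K = Σ(ρt)_known − 3.379 × (depth of known layers): K_A = 0 − 3.379×0 = 0; K_B = 68.740656 − 3.379×(1.96 + 24.684) = −21.28942.
Balance: K_A − x×(3.379 − 2.685) = K_B, so x = (K_A − K_B)/(3.379 − 2.685) = 21.2894/0.694 = 30.7 km.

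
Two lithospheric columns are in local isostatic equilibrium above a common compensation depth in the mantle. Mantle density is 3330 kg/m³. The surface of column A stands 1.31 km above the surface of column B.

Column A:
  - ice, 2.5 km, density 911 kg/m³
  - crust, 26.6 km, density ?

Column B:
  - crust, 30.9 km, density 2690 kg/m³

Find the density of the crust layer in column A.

Take the compensation level at the base of the deeper column (depth z_c below the surface of column A) and equate Σ ρ_i t_i down to z_c; mantle fills any gap and the z_c terms cancel.
Column A: 2.5×911 + 26.6×ρ + (z_c − 29.1)×3330
Column B: 1.31×0 + 30.9×2690 + (z_c − 1.31 − 30.9)×3330
The z_c×3330 term appears on both sides and cancels. Collect the known terms of each column as K = Σ(ρt)_known − 3330 × (depth of known layers): K_A = 2277.5 − 3330×29.1 = −94625.5; K_B = 83121 − 3330×(1.31 + 30.9) = −24138.3.
Balance: K_A + 26.6×ρ = K_B, so ρ = (K_B − K_A)/26.6 = 70487.2/26.6 = 2650 kg/m³.

2650 kg/m³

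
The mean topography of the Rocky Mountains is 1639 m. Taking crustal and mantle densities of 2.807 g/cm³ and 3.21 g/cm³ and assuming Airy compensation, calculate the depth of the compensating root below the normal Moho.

By Archimedes' principle applied to the lithosphere: the weight of the topography is balanced by the buoyancy of the root, ρ_c h = (ρ_m − ρ_c) r.
r = h · ρ_c / (ρ_m − ρ_c) = 1639 m × 2.807 / (3.21 − 2.807) = 11400 m.

11400 m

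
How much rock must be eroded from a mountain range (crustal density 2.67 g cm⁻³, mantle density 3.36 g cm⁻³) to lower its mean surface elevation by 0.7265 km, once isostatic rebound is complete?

Net drop Δ = e − u = e − e ρ_c/ρ_m = e (ρ_m − ρ_c)/ρ_m.
e = Δ ρ_m/(ρ_m − ρ_c) = 0.7265 km × 3.36/0.69 = 3.54 km.

3.54 km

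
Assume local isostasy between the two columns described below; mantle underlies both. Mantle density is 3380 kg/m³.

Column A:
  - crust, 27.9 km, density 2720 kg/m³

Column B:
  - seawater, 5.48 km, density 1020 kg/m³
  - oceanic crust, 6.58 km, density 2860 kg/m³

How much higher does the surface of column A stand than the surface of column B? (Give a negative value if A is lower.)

0.609 km

For any compensation level in the mantle, the mantle terms cancel and isostasy reduces to e = (Σt_A − Σt_B) − (Σ(ρt)_A − Σ(ρt)_B) / ρ_m.
Σt_A = 27.9 km; Σt_B = 12.06 km; Σ(ρt)_A = 75888; Σ(ρt)_B = 24408.4 (in km·kg/m³).
e = (27.9 − 12.06) − (75888 − 24408.4) / 3380 = 0.609 km.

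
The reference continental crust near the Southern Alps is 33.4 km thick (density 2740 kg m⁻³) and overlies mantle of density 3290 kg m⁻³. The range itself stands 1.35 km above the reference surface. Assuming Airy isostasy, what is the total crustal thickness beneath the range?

Root depth r = h ρ_c / (ρ_m − ρ_c) = 1.35 km × 2740 / 550 = 6.725 km.
Total thickness = T + h + r = 33.4 km + 1.35 km + 6.725 km = 41.5 km.

41.5 km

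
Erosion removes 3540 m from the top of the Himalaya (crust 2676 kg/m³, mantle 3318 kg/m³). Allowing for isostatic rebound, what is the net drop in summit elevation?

685 m

Rebound u = e ρ_c/ρ_m = 3540 m × 2676/3318 = 2855 m.
Net surface drop = e − u = 3540 m − 2855 m = e (ρ_m − ρ_c)/ρ_m = 685 m.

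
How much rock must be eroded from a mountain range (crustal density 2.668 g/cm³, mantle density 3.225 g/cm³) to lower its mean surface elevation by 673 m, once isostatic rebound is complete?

3900 m

Net drop Δ = e − u = e − e ρ_c/ρ_m = e (ρ_m − ρ_c)/ρ_m.
e = Δ ρ_m/(ρ_m − ρ_c) = 673 m × 3.225/0.557 = 3900 m.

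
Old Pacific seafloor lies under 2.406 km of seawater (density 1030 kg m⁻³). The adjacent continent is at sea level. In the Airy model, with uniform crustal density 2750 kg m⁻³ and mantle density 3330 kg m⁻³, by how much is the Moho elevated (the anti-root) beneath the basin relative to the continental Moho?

For local isostatic compensation: replacing crust with seawater at the top is compensated by replacing crust with mantle at the base: d (ρ_c − ρ_w) = a (ρ_m − ρ_c).
a = d (ρ_c − ρ_w)/(ρ_m − ρ_c) = 2.406 km × 1720/580 = 7.14 km.

7.14 km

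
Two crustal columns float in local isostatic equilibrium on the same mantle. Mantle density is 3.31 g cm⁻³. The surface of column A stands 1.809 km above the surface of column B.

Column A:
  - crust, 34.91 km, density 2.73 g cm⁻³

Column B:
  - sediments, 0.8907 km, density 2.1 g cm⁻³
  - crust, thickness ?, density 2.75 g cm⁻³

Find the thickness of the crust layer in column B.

23.5 km

Take the compensation level at the base of the deeper column (depth z_c below the surface of column A) and equate Σ ρ_i t_i down to z_c; mantle fills any gap and the z_c terms cancel.
Column A: 34.91×2.73 + (z_c − 34.91)×3.31
Column B: 1.809×0 + 0.8907×2.1 + x×2.75 + (z_c − 1.809 − 0.8907 − x)×3.31
The z_c×3.31 term appears on both sides and cancels. Collect the known terms of each column as K = Σ(ρt)_known − 3.31 × (depth of known layers): K_A = 95.3043 − 3.31×34.91 = −20.2478; K_B = 1.87047 − 3.31×(1.809 + 0.8907) = −7.065537.
Balance: K_A = K_B − x×(3.31 − 2.75), so x = (K_B − K_A)/(3.31 − 2.75) = 13.1823/0.56 = 23.5 km.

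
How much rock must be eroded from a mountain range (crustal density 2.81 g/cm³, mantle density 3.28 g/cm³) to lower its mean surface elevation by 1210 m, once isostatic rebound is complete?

Net drop Δ = e − u = e − e ρ_c/ρ_m = e (ρ_m − ρ_c)/ρ_m.
e = Δ ρ_m/(ρ_m − ρ_c) = 1210 m × 3.28/0.47 = 8440 m.

8440 m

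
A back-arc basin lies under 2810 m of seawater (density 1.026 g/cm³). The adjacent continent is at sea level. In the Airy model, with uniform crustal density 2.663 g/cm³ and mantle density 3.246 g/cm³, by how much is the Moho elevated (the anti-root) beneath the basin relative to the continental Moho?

7890 m

By Archimedes' principle applied to the lithosphere: replacing crust with seawater at the top is compensated by replacing crust with mantle at the base: d (ρ_c − ρ_w) = a (ρ_m − ρ_c).
a = d (ρ_c − ρ_w)/(ρ_m − ρ_c) = 2810 m × 1.637/0.583 = 7890 m.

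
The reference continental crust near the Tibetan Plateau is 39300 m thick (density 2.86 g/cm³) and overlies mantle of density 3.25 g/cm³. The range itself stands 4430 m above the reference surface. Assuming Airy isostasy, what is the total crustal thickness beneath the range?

Root depth r = h ρ_c / (ρ_m − ρ_c) = 4430 m × 2.86 / 0.39 = 32490 m.
Total thickness = T + h + r = 39300 m + 4430 m + 32490 m = 76200 m.

76200 m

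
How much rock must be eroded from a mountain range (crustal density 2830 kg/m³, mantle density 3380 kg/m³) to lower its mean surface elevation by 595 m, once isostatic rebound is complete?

Net drop Δ = e − u = e − e ρ_c/ρ_m = e (ρ_m − ρ_c)/ρ_m.
e = Δ ρ_m/(ρ_m − ρ_c) = 595 m × 3380/550 = 3660 m.

3660 m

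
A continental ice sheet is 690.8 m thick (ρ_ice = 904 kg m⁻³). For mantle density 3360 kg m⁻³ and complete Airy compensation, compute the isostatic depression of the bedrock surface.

186 m

Balancing pressure at the compensation depth: the ice load ρ_ice t is balanced by mantle displaced below, ρ_m s.
s = t ρ_ice / ρ_m = 690.8 m × 904/3360 = 186 m.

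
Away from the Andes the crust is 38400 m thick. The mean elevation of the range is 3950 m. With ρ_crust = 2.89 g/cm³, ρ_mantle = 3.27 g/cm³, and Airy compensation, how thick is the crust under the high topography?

Root depth r = h ρ_c / (ρ_m − ρ_c) = 3950 m × 2.89 / 0.38 = 30040 m.
Total thickness = T + h + r = 38400 m + 3950 m + 30040 m = 72400 m.

72400 m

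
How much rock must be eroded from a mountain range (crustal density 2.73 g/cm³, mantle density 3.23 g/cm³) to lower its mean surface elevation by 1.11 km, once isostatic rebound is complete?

7.17 km

Net drop Δ = e − u = e − e ρ_c/ρ_m = e (ρ_m − ρ_c)/ρ_m.
e = Δ ρ_m/(ρ_m − ρ_c) = 1.11 km × 3.23/0.5 = 7.17 km.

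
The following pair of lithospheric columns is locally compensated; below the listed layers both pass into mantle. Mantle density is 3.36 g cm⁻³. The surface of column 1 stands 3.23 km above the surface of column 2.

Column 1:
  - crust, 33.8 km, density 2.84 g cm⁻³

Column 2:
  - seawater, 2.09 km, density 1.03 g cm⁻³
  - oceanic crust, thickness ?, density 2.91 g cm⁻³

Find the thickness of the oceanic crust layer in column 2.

4.12 km

Take the compensation level at the base of the deeper column (depth z_c below the surface of column 1) and equate Σ ρ_i t_i down to z_c; mantle fills any gap and the z_c terms cancel.
Column 1: 33.8×2.84 + (z_c − 33.8)×3.36
Column 2: 3.23×0 + 2.09×1.03 + x×2.91 + (z_c − 3.23 − 2.09 − x)×3.36
The z_c×3.36 term appears on both sides and cancels. Collect the known terms of each column as K = Σ(ρt)_known − 3.36 × (depth of known layers): K_1 = 95.992 − 3.36×33.8 = −17.576; K_2 = 2.1527 − 3.36×(3.23 + 2.09) = −15.7225.
Balance: K_1 = K_2 − x×(3.36 − 2.91), so x = (K_2 − K_1)/(3.36 − 2.91) = 1.8535/0.45 = 4.12 km.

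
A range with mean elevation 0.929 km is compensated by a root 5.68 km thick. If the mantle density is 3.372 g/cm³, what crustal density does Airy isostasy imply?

2.9 g/cm³

ρ_c h = (ρ_m − ρ_c) r → ρ_c (h + r) = ρ_m r → ρ_c = ρ_m r / (h + r).
ρ_c = 3.372 × 5.68 km / (0.929 km + 5.68 km) = 2.9 g/cm³.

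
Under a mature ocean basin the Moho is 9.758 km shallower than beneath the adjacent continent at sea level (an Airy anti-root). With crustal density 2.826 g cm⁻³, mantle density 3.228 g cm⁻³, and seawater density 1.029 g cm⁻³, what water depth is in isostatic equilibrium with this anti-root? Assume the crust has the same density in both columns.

Replacing a thickness d of crust by seawater at the top must be balanced by replacing crust with mantle at the base: d (ρ_c − ρ_w) = a (ρ_m − ρ_c).
d = a (ρ_m − ρ_c)/(ρ_c − ρ_w) = 9.758 km × 0.402/1.797 = 2.18 km.

2.18 km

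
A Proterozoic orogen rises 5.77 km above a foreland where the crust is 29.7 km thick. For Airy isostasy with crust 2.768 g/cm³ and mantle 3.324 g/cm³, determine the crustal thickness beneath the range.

64.2 km

Root depth r = h ρ_c / (ρ_m − ρ_c) = 5.77 km × 2.768 / 0.556 = 28.73 km.
Total thickness = T + h + r = 29.7 km + 5.77 km + 28.73 km = 64.2 km.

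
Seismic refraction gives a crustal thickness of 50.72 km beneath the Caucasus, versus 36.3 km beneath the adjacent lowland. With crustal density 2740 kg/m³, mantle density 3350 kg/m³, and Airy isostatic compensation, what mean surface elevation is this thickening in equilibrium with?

2.63 km

Excess crust Δ = 50.72 km − 36.3 km = 14.42 km, split between elevation h and root r with h + r = Δ.
Airy balance ρ_c h = (ρ_m − ρ_c) r gives r = h ρ_c/(ρ_m − ρ_c), so h (1 + ρ_c/(ρ_m − ρ_c)) = Δ, i.e. h = Δ (ρ_m − ρ_c)/ρ_m.
h = 14.42 km × 610/3350 = 2.63 km.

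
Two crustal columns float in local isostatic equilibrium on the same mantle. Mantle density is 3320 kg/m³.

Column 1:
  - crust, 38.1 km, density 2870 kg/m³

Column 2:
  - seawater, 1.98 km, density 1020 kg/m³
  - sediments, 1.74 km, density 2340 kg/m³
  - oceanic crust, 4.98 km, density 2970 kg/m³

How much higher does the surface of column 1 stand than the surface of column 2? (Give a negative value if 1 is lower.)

2.75 km

For any compensation level in the mantle, the mantle terms cancel and isostasy reduces to e = (Σt_1 − Σt_2) − (Σ(ρt)_1 − Σ(ρt)_2) / ρ_m.
Σt_1 = 38.1 km; Σt_2 = 8.7 km; Σ(ρt)_1 = 109347; Σ(ρt)_2 = 20881.8 (in km·kg/m³).
e = (38.1 − 8.7) − (109347 − 20881.8) / 3320 = 2.75 km.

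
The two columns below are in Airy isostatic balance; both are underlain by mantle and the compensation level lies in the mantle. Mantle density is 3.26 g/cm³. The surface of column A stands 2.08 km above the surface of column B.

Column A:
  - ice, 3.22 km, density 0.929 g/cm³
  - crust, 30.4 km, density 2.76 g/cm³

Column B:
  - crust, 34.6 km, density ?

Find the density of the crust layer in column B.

2.8 g/cm³

Take the compensation level at the base of the deeper column (depth z_c below the surface of column A) and equate Σ ρ_i t_i down to z_c; mantle fills any gap and the z_c terms cancel.
Column A: 3.22×0.929 + 30.4×2.76 + (z_c − 33.62)×3.26
Column B: 2.08×0 + 34.6×ρ + (z_c − 2.08 − 34.6)×3.26
The z_c×3.26 term appears on both sides and cancels. Collect the known terms of each column as K = Σ(ρt)_known − 3.26 × (depth of known layers): K_A = 86.89538 − 3.26×33.62 = −22.70582; K_B = 0 − 3.26×(2.08 + 34.6) = −119.5768.
Balance: K_A = K_B + 34.6×ρ, so ρ = (K_A − K_B)/34.6 = 96.871/34.6 = 2.8 g/cm³.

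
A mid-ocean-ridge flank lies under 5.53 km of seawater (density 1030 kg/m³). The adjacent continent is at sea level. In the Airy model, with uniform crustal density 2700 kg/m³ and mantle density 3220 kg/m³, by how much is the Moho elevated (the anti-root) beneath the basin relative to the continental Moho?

17.8 km

Isostatic balance requires: replacing crust with seawater at the top is compensated by replacing crust with mantle at the base: d (ρ_c − ρ_w) = a (ρ_m − ρ_c).
a = d (ρ_c − ρ_w)/(ρ_m − ρ_c) = 5.53 km × 1670/520 = 17.8 km.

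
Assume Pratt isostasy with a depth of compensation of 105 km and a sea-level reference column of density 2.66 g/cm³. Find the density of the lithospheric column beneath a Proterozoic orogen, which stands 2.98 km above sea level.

Pratt balance: ρ_ref D = ρ (D + h).
ρ = ρ_ref D/(D + h) = 2.66 × 105 km/(105 km + 2.98 km) = 2.59 g/cm³.

2.59 g/cm³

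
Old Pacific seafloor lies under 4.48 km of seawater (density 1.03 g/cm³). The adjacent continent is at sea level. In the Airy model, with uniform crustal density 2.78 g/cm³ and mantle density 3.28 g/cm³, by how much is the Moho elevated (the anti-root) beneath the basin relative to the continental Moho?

For local isostatic compensation: replacing crust with seawater at the top is compensated by replacing crust with mantle at the base: d (ρ_c − ρ_w) = a (ρ_m − ρ_c).
a = d (ρ_c − ρ_w)/(ρ_m − ρ_c) = 4.48 km × 1.75/0.5 = 15.7 km.

15.7 km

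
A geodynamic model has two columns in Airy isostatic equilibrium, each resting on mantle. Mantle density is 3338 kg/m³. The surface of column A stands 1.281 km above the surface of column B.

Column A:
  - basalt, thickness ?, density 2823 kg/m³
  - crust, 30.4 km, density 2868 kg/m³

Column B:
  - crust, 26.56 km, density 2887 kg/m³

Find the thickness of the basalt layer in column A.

Take the compensation level at the base of the deeper column (depth z_c below the surface of column A) and equate Σ ρ_i t_i down to z_c; mantle fills any gap and the z_c terms cancel.
Column A: x×2823 + 30.4×2868 + (z_c − 30.4 − x)×3338
Column B: 1.281×0 + 26.56×2887 + (z_c − 1.281 − 26.56)×3338
The z_c×3338 term appears on both sides and cancels. Collect the known terms of each column as K = Σ(ρt)_known − 3338 × (depth of known layers): K_A = 87187.2 − 3338×30.4 = −14288; K_B = 76678.72 − 3338×(1.281 + 26.56) = −16254.538.
Balance: K_A − x×(3338 − 2823) = K_B, so x = (K_A − K_B)/(3338 − 2823) = 1966.54/515 = 3.82 km.

3.82 km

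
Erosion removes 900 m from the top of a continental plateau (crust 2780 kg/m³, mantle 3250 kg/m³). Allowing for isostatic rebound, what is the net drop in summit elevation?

Rebound u = e ρ_c/ρ_m = 900 m × 2780/3250 = 769.8 m.
Net surface drop = e − u = 900 m − 769.8 m = e (ρ_m − ρ_c)/ρ_m = 130 m.

130 m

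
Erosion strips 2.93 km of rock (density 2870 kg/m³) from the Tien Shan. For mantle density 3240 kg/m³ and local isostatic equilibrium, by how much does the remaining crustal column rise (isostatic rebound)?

Unloading: uplift u = e ρ_c/ρ_m = 2.93 km × 2870/3240 = 2.6 km.

2.6 km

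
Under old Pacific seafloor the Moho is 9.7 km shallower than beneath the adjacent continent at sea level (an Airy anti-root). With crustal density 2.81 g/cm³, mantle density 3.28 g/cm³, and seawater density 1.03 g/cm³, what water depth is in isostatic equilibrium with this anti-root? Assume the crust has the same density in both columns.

2.56 km

Replacing a thickness d of crust by seawater at the top must be balanced by replacing crust with mantle at the base: d (ρ_c − ρ_w) = a (ρ_m − ρ_c).
d = a (ρ_m − ρ_c)/(ρ_c − ρ_w) = 9.7 km × 0.47/1.78 = 2.56 km.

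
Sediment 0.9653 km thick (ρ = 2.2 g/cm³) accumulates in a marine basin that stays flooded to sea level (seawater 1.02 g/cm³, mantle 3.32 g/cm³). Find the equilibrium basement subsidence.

Submarine loading: the sediment displaces seawater, and the subsidence is in turn flooded, so s (ρ_m − ρ_w) = t (ρ_sed − ρ_w).
s = 0.9653 km × (2.2 − 1.02) / (3.32 − 1.02) = 0.495 km.

0.495 km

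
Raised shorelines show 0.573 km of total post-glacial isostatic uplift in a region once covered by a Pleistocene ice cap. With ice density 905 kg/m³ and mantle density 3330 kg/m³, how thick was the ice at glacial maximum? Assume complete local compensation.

2.11 km

u = t ρ_ice/ρ_m → t = u ρ_m/ρ_ice = 0.573 km × 3330/905 = 2.11 km.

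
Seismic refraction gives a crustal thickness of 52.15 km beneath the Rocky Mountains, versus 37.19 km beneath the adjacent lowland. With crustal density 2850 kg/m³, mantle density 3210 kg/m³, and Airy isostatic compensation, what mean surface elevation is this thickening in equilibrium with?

1.68 km

Excess crust Δ = 52.15 km − 37.19 km = 14.96 km, split between elevation h and root r with h + r = Δ.
Airy balance ρ_c h = (ρ_m − ρ_c) r gives r = h ρ_c/(ρ_m − ρ_c), so h (1 + ρ_c/(ρ_m − ρ_c)) = Δ, i.e. h = Δ (ρ_m − ρ_c)/ρ_m.
h = 14.96 km × 360/3210 = 1.68 km.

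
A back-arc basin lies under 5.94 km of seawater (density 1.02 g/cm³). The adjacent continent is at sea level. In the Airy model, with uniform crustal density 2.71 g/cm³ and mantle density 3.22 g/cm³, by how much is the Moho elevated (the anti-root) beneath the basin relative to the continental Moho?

19.7 km

In Airy isostatic equilibrium: replacing crust with seawater at the top is compensated by replacing crust with mantle at the base: d (ρ_c − ρ_w) = a (ρ_m − ρ_c).
a = d (ρ_c − ρ_w)/(ρ_m − ρ_c) = 5.94 km × 1.69/0.51 = 19.7 km.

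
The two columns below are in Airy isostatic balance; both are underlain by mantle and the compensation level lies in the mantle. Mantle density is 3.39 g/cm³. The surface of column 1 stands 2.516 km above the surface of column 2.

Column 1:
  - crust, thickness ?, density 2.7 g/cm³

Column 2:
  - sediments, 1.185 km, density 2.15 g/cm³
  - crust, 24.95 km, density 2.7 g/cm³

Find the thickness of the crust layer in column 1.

39.4 km

Take the compensation level at the base of the deeper column (depth z_c below the surface of column 1) and equate Σ ρ_i t_i down to z_c; mantle fills any gap and the z_c terms cancel.
Column 1: x×2.7 + (z_c − 0 − x)×3.39
Column 2: 2.516×0 + 1.185×2.15 + 24.95×2.7 + (z_c − 2.516 − 26.135)×3.39
The z_c×3.39 term appears on both sides and cancels. Collect the known terms of each column as K = Σ(ρt)_known − 3.39 × (depth of known layers): K_1 = 0 − 3.39×0 = 0; K_2 = 69.91275 − 3.39×(2.516 + 26.135) = −27.21414.
Balance: K_1 − x×(3.39 − 2.7) = K_2, so x = (K_1 − K_2)/(3.39 − 2.7) = 27.2141/0.69 = 39.4 km.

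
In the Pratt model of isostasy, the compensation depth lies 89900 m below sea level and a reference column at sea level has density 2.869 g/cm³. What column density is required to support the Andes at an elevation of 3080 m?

2.77 g/cm³

Pratt balance: ρ_ref D = ρ (D + h).
ρ = ρ_ref D/(D + h) = 2.869 × 89900 m/(89900 m + 3080 m) = 2.77 g/cm³.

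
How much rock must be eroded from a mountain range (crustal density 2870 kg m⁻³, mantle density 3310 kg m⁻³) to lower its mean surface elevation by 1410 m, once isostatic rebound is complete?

10600 m

Net drop Δ = e − u = e − e ρ_c/ρ_m = e (ρ_m − ρ_c)/ρ_m.
e = Δ ρ_m/(ρ_m − ρ_c) = 1410 m × 3310/440 = 10600 m.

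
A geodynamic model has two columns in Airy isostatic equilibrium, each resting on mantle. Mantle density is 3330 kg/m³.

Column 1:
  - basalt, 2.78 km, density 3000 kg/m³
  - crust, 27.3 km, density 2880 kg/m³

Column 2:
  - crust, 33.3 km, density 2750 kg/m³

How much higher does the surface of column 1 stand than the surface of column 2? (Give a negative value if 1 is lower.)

For any compensation level in the mantle, the mantle terms cancel and isostasy reduces to e = (Σt_1 − Σt_2) − (Σ(ρt)_1 − Σ(ρt)_2) / ρ_m.
Σt_1 = 30.08 km; Σt_2 = 33.3 km; Σ(ρt)_1 = 86964; Σ(ρt)_2 = 91575 (in km·kg/m³).
e = (30.08 − 33.3) − (86964 − 91575) / 3330 = −1.84 km.

−1.84 km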